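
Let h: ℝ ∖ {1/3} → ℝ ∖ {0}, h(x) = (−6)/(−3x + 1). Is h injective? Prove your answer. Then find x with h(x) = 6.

Suppose h(s) = h(t). Cross-multiplying: (−6)(−3t + 1) = (−6)(−3s + 1).
Expanding both sides and cancelling the symmetric terms leaves −18·(s − t) = 0. Since −18 ≠ 0, s = t. Hence h is injective.
Solving h(x) = 6: cross-multiplying gives −6 = 6(−3x + 1), which rearranges to 18x = 12, so x = 2/3.

2/3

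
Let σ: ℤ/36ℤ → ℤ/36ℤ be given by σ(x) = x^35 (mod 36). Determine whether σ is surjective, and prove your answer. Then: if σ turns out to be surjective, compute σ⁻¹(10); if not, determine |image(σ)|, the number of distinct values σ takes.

21

σ(0) = 0^35 = 0.
σ(6): Repeated squaring mod 36: 6^1 ≡ 6, 6^2 ≡ 6² = 36 ≡ 0, 6^4 ≡ 0² = 0, 6^8 ≡ 0² = 0, 6^16 ≡ 0² = 0, 6^32 ≡ 0² = 0. Since 35 = 32 + 2 + 1, 6^35 ≡ 0·0·6: 0·0 = 0, then 0·6 = 0. So 6^35 ≡ 0 (mod 36).
So σ(0) = σ(6) = 0 while 0 ≠ 6, hence σ is not injective.
A non-injective map from the 36-element set ℤ/36ℤ to itself takes at most 35 distinct values, so it cannot be surjective. Therefore σ is not surjective.
Since σ is not surjective, we determine |image(σ)|. Computing x^35 mod 36 for each x (by repeated squaring, reducing mod 36 at every step), the values σ(0), σ(1), …, σ(35) are: 0, 1, 32, 27, 16, 29, 0, 31, 8, 9, 28, 23, 0, 25, 20, 27, 4, 17, 0, 19, 32, 9, 16, 11, 0, 13, 8, 27, 28, 5, 0, 7, 20, 9, 4, 35.
The distinct values are {0, 1, 4, 5, 7, 8, 9, 11, 13, 16, 17, 19, 20, 23, 25, 27, 28, 29, 31, 32, 35}; there are 21 of them.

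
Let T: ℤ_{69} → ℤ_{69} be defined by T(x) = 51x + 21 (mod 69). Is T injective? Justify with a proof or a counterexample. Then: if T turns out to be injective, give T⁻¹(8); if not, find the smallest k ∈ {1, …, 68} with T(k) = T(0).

23

We have gcd(51, 69) = 3 > 1. Taking a = 0 and b = 23: T(0) = 21 and T(23) = 51·23 + 21 = 1194 ≡ 21 (mod 69).
So T(0) = T(23) while 0 ≠ 23, so T is not injective.
Since T is not injective, we find the least positive k with T(k) = T(0): this means 51k ≡ 0 (mod 69), i.e. 69 ∣ 51k. Since gcd(51, 69) = 3, dividing through by 3 this holds exactly when 23 ∣ 17k, and as gcd(17, 23) = 1, exactly when 23 ∣ k.
The smallest positive such k is 23.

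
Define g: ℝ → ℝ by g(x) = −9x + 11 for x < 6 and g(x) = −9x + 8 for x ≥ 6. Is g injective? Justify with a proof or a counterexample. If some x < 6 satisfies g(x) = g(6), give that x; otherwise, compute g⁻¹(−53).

Both pieces are strictly decreasing (slopes −9 and −9), so each is injective on its own interval.
The left piece maps (−∞, 6) onto (−43, ∞); the right piece maps [6, ∞) onto (−∞, −46].
These images are disjoint, so no value is attained by both pieces. So g is injective.
Because the two images are disjoint, no x < 6 has g(x) = g(6), so we compute g⁻¹(−53): −53 lies in (−∞, −46], so solve −9x + 8 = −53: x = (−53 − 8)/(−9) = 61/9.

61/9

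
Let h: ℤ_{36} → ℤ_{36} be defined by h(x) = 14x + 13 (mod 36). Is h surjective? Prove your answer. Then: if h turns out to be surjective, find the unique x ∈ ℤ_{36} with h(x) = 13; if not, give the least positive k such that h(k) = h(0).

18

Since gcd(14, 36) = 2, we have 14x ≡ 0 (mod 2) for all x, so h(x) ≡ 1 (mod 2).
But 0 ≢ 1 (mod 2), so 0 ∈ ℤ_{36} has no preimage. So h is not surjective.
Since h is not surjective, we find the least positive k with h(k) = h(0): this means 14k ≡ 0 (mod 36), i.e. 36 ∣ 14k. Since gcd(14, 36) = 2, dividing through by 2 this holds exactly when 18 ∣ 7k, and as gcd(7, 18) = 1, exactly when 18 ∣ k.
The smallest positive such k is 18.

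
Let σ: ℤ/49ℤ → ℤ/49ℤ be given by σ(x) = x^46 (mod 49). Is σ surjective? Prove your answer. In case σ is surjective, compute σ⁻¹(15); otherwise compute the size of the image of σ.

22

σ(0) = 0^46 = 0.
σ(7): Repeated squaring mod 49: 7^1 ≡ 7, 7^2 ≡ 7² = 49 ≡ 0, 7^4 ≡ 0² = 0, 7^8 ≡ 0² = 0, 7^16 ≡ 0² = 0, 7^32 ≡ 0² = 0. Since 46 = 32 + 8 + 4 + 2, 7^46 ≡ 0·0·0·0: 0·0 = 0, then 0·0 = 0, then 0·0 = 0. So 7^46 ≡ 0 (mod 49).
So σ(0) = σ(7) = 0 while 0 ≠ 7, so σ is not injective.
A non-injective map from the 49-element set ℤ/49ℤ to itself takes at most 48 distinct values, so it cannot be surjective. Therefore σ is not surjective.
Since σ is not surjective, we determine |image(σ)|. Computing x^46 mod 49 for each x (by repeated squaring, reducing mod 49 at every step), the values σ(0), σ(1), …, σ(48) are: 0, 1, 16, 32, 11, 37, 22, 0, 29, 44, 4, 39, 9, 43, 0, 8, 23, 25, 18, 30, 15, 0, 36, 2, 46, 46, 2, 36, 0, 15, 30, 18, 25, 23, 8, 0, 43, 9, 39, 4, 44, 29, 0, 22, 37, 11, 32, 16, 1.
The distinct values are {0, 1, 2, 4, 8, 9, 11, 15, 16, 18, 22, 23, 25, 29, 30, 32, 36, 37, 39, 43, 44, 46}; there are 22 of them.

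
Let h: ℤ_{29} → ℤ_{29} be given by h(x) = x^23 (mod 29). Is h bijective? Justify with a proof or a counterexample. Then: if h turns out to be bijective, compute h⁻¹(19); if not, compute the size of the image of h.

Since 29 is prime, the nonzero elements of ℤ_{29} form a cyclic group of order 28.
As gcd(23, 28) = 1, raising to the 23rd power is a bijection on this group: if s^23 ≡ t^23 then (st^{−1})^23 = 1, and the only element of order dividing gcd(23, 28) = 1 is 1, so s = t.
With h(0) = 0 this makes h injective on all of ℤ_{29}, hence bijective (finite equal-size domain and codomain). In particular h is bijective.
Since h is bijective, we find the preimage of 19. The inverse of x ↦ x^23 on (ℤ_{29})^× is x ↦ x^11, because 23·11 = 253 = 9·28 + 1 ≡ 1 (mod 28) and x^{28} = 1 for x ≠ 0 (Fermat). So h⁻¹(19) = 19^11 mod 29.
Repeated squaring mod 29: 19^1 ≡ 19, 19^2 ≡ 19² = 361 ≡ 13, 19^4 ≡ 13² = 169 ≡ 24, 19^8 ≡ 24² = 576 ≡ 25. Since 11 = 8 + 2 + 1, 19^11 ≡ 25·13·19: 25·13 = 325 ≡ 6, then 6·19 = 114 ≡ 27. So 19^11 ≡ 27 (mod 29).
Hence h⁻¹(19) = 27.

27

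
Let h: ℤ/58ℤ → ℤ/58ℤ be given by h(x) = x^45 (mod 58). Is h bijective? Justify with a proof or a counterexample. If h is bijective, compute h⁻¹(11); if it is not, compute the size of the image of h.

Computing x^45 mod 58 for each x (by repeated squaring, reducing mod 58 at every step), the values h(0), h(1), …, h(57) are: 0, 1, 50, 31, 6, 9, 42, 53, 10, 33, 44, 3, 12, 51, 40, 47, 36, 17, 26, 43, 54, 19, 34, 45, 20, 23, 56, 37, 28, 29, 30, 21, 2, 35, 38, 13, 24, 39, 4, 15, 32, 41, 22, 11, 18, 7, 46, 55, 14, 25, 48, 5, 16, 49, 52, 27, 8, 57.
Every element of ℤ/58ℤ appears exactly once in this list, so h is a bijection, and in particular bijective.
Since h is bijective, we read off the preimage of 11 from the same table: h(43) = 11, so h⁻¹(11) = 43.

43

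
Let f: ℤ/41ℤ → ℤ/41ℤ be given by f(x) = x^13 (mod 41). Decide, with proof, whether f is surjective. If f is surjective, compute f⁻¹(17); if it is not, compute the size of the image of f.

Since 41 is prime, the nonzero elements of ℤ/41ℤ form a cyclic group of order 40.
As gcd(13, 40) = 1, raising to the 13th power is a bijection on this group: if u^13 ≡ v^13 then (uv^{−1})^13 = 1, and the only element of order dividing gcd(13, 40) = 1 is 1, so u = v.
With f(0) = 0 this makes f injective on all of ℤ/41ℤ, hence bijective (finite equal-size domain and codomain). In particular f is surjective.
Since f is surjective, we find the preimage of 17. The inverse of x ↦ x^13 on (ℤ/41ℤ)^× is x ↦ x^37, because 13·37 = 481 = 12·40 + 1 ≡ 1 (mod 40) and x^{40} = 1 for x ≠ 0 (Fermat). So f⁻¹(17) = 17^37 mod 41.
Repeated squaring mod 41: 17^1 ≡ 17, 17^2 ≡ 17² = 289 ≡ 2, 17^4 ≡ 2² = 4, 17^8 ≡ 4² = 16, 17^16 ≡ 16² = 256 ≡ 10, 17^32 ≡ 10² = 100 ≡ 18. Since 37 = 32 + 4 + 1, 17^37 ≡ 18·4·17: 18·4 = 72 ≡ 31, then 31·17 = 527 ≡ 35. So 17^37 ≡ 35 (mod 41).
Hence f⁻¹(17) = 35.

35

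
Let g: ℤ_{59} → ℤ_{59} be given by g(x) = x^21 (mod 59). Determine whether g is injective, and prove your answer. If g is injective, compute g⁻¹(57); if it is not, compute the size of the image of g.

Since 59 is prime, the nonzero elements of ℤ_{59} form a cyclic group of order 58.
As gcd(21, 58) = 1, raising to the 21st power is a bijection on this group: if u^21 ≡ v^21 then (uv^{−1})^21 = 1, and the only element of order dividing gcd(21, 58) = 1 is 1, so u = v.
With g(0) = 0 this makes g injective on all of ℤ_{59}, hence bijective (finite equal-size domain and codomain). In particular g is injective.
Since g is injective, we find the preimage of 57. The inverse of x ↦ x^21 on (ℤ_{59})^× is x ↦ x^47, because 21·47 = 987 = 17·58 + 1 ≡ 1 (mod 58) and x^{58} = 1 for x ≠ 0 (Fermat). So g⁻¹(57) = 57^47 mod 59.
Repeated squaring mod 59: 57^1 ≡ 57, 57^2 ≡ 57² = 3249 ≡ 4, 57^4 ≡ 4² = 16, 57^8 ≡ 16² = 256 ≡ 20, 57^16 ≡ 20² = 400 ≡ 46, 57^32 ≡ 46² = 2116 ≡ 51. Since 47 = 32 + 8 + 4 + 2 + 1, 57^47 ≡ 51·20·16·4·57: 51·20 = 1020 ≡ 17, then 17·16 = 272 ≡ 36, then 36·4 = 144 ≡ 26, then 26·57 = 1482 ≡ 7. So 57^47 ≡ 7 (mod 59).
Hence g⁻¹(57) = 7.

7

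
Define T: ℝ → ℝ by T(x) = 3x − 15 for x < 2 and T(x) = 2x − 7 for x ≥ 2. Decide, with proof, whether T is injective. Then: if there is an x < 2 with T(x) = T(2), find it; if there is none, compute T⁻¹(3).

Both pieces are strictly increasing (slopes 3 and 2), so each is injective on its own interval.
The left piece maps (−∞, 2) onto (−∞, −9); the right piece maps [2, ∞) onto [−3, ∞).
These images are disjoint, so no value is attained by both pieces. Thus T is injective.
Because the two images are disjoint, no x < 2 has T(x) = T(2), so we compute T⁻¹(3): 3 lies in [−3, ∞), so solve 2x − 7 = 3: x = (3 + 7)/2 = 5.

5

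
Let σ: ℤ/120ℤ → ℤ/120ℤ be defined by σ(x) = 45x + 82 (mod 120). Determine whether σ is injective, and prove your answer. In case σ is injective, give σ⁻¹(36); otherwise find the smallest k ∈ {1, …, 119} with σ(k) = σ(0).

We have gcd(45, 120) = 15 > 1. Taking a = 0 and b = 8: σ(0) = 82 and σ(8) = 45·8 + 82 = 442 ≡ 82 (mod 120).
So σ(0) = σ(8) while 0 ≠ 8, hence σ is not injective.
Since σ is not injective, we find the least positive k with σ(k) = σ(0): this means 45k ≡ 0 (mod 120), i.e. 120 ∣ 45k. Since gcd(45, 120) = 15, dividing through by 15 this holds exactly when 8 ∣ 3k, and as gcd(3, 8) = 1, exactly when 8 ∣ k.
The smallest positive such k is 8.

8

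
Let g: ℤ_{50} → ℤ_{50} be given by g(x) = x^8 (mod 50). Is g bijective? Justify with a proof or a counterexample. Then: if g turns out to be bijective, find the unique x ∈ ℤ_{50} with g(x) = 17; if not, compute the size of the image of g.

g(1) = 1^8 = 1.
g(7): Repeated squaring mod 50: 7^1 ≡ 7, 7^2 ≡ 7² = 49, 7^4 ≡ 49² = 2401 ≡ 1, 7^8 ≡ 1² = 1. So 7^8 ≡ 1 (mod 50).
So g(1) = g(7) = 1 while 1 ≠ 7, so g is not injective, hence not bijective.
Since g is not bijective, we determine |image(g)|. Computing x^8 mod 50 for each x (by repeated squaring, reducing mod 50 at every step), the values g(0), g(1), …, g(49) are: 0, 1, 6, 11, 36, 25, 16, 1, 16, 21, 0, 31, 46, 21, 6, 25, 46, 41, 26, 41, 0, 11, 36, 31, 26, 25, 26, 31, 36, 11, 0, 41, 26, 41, 46, 25, 6, 21, 46, 31, 0, 21, 16, 1, 16, 25, 36, 11, 6, 1.
The distinct values are {0, 1, 6, 11, 16, 21, 25, 26, 31, 36, 41, 46}; there are 12 of them.

12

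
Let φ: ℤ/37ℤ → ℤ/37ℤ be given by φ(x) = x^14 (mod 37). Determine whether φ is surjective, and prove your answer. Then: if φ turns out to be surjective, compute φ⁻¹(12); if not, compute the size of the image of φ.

φ(18): Repeated squaring mod 37: 18^1 ≡ 18, 18^2 ≡ 18² = 324 ≡ 28, 18^4 ≡ 28² = 784 ≡ 7, 18^8 ≡ 7² = 49 ≡ 12. Since 14 = 8 + 4 + 2, 18^14 ≡ 12·7·28: 12·7 = 84 ≡ 10, then 10·28 = 280 ≡ 21. So 18^14 ≡ 21 (mod 37).
φ(19): Repeated squaring mod 37: 19^1 ≡ 19, 19^2 ≡ 19² = 361 ≡ 28, 19^4 ≡ 28² = 784 ≡ 7, 19^8 ≡ 7² = 49 ≡ 12. Since 14 = 8 + 4 + 2, 19^14 ≡ 12·7·28: 12·7 = 84 ≡ 10, then 10·28 = 280 ≡ 21. So 19^14 ≡ 21 (mod 37).
So φ(18) = φ(19) = 21 while 18 ≠ 19, so φ is not injective.
A non-injective map from the 37-element set ℤ/37ℤ to itself takes at most 36 distinct values, so it cannot be surjective. So φ is not surjective.
Since φ is not surjective, we determine |image(φ)|. Computing x^14 mod 37 for each x (by repeated squaring, reducing mod 37 at every step), the values φ(0), φ(1), …, φ(36) are: 0, 1, 30, 16, 12, 28, 36, 9, 27, 34, 26, 10, 7, 25, 11, 4, 33, 3, 21, 21, 3, 33, 4, 11, 25, 7, 10, 26, 34, 27, 9, 36, 28, 12, 16, 30, 1.
The distinct values are {0, 1, 3, 4, 7, 9, 10, 11, 12, 16, 21, 25, 26, 27, 28, 30, 33, 34, 36}; there are 19 of them.

19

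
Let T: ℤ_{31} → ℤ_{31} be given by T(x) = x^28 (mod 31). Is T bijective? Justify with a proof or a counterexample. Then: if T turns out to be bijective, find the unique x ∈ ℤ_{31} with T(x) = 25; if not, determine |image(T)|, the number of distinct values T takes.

16

T(15): Repeated squaring mod 31: 15^1 ≡ 15, 15^2 ≡ 15² = 225 ≡ 8, 15^4 ≡ 8² = 64 ≡ 2, 15^8 ≡ 2² = 4, 15^16 ≡ 4² = 16. Since 28 = 16 + 8 + 4, 15^28 ≡ 16·4·2: 16·4 = 64 ≡ 2, then 2·2 = 4. So 15^28 ≡ 4 (mod 31).
T(16): Repeated squaring mod 31: 16^1 ≡ 16, 16^2 ≡ 16² = 256 ≡ 8, 16^4 ≡ 8² = 64 ≡ 2, 16^8 ≡ 2² = 4, 16^16 ≡ 4² = 16. Since 28 = 16 + 8 + 4, 16^28 ≡ 16·4·2: 16·4 = 64 ≡ 2, then 2·2 = 4. So 16^28 ≡ 4 (mod 31).
So T(15) = T(16) = 4 while 15 ≠ 16, therefore T is not injective, hence not bijective.
Since T is not bijective, we determine |image(T)|. Computing x^28 mod 31 for each x (by repeated squaring, reducing mod 31 at every step), the values T(0), T(1), …, T(30) are: 0, 1, 8, 7, 2, 5, 25, 19, 16, 18, 9, 10, 14, 20, 28, 4, 4, 28, 20, 14, 10, 9, 18, 16, 19, 25, 5, 2, 7, 8, 1.
The distinct values are {0, 1, 2, 4, 5, 7, 8, 9, 10, 14, 16, 18, 19, 20, 25, 28}; there are 16 of them.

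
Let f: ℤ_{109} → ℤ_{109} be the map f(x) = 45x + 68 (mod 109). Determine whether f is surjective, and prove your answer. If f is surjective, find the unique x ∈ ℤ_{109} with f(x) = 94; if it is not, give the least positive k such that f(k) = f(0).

3

Recall that f is surjective if every y in the codomain equals f(x) for some x in the domain.
Since gcd(45, 109) = 1, 45 is invertible modulo 109. Euclid's algorithm: 109 = 2·45 + 19, 45 = 2·19 + 7, 19 = 2·7 + 5, 7 = 1·5 + 2, 5 = 2·2 + 1; back-substituting gives 1 = 63·45 − 26·109, so 45⁻¹ ≡ 63 (mod 109).
Then y ↦ 63(y − 68) is a two-sided inverse to f, so every y ∈ ℤ_{109} has a preimage.
So f is surjective.
Since f is surjective, we find f⁻¹(94): we need 45x ≡ 94 − 68 ≡ 26 (mod 109). Using 45⁻¹ = 63: x ≡ 63·26 = 1638 = 15·109 + 3, so x = 3.
Check: f(3) = 45·3 + 68 = 203 = 1·109 + 94 ≡ 94 (mod 109).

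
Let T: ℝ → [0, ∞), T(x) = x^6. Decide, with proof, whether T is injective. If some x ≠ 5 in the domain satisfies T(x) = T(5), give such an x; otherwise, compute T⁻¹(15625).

T(5) = 15625 = (−5)^6 = T(−5) (since 6 is even), with 5 ≠ −5. So T is not injective.
For the follow-up, such an x exists: taking x = −5 ∈ ℝ gives T(−5) = 15625 = T(5) with −5 ≠ 5.

-5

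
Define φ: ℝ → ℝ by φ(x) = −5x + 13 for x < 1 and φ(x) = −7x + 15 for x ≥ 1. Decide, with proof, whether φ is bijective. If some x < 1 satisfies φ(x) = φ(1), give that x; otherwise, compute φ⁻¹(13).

0

Both pieces are strictly decreasing (slopes −5 and −7), so each is injective on its own interval.
The left piece maps (−∞, 1) onto (8, ∞); the right piece maps [1, ∞) onto (−∞, 8].
Since 8 = 8, the images partition ℝ: φ is injective and surjective, hence bijective.
Because the two images are disjoint, no x < 1 has φ(x) = φ(1), so we compute φ⁻¹(13): 13 lies in (8, ∞), so solve −5x + 13 = 13: x = (13 − 13)/(−5) = 0.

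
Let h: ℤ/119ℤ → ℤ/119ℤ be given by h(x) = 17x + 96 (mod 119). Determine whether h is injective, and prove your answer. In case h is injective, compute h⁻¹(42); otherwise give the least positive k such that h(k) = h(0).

7

Recall that h is injective if h(u) = h(v) implies u = v.
We have gcd(17, 119) = 17 > 1. Taking u = 0 and v = 7: h(0) = 96 and h(7) = 17·7 + 96 = 215 ≡ 96 (mod 119).
So h(0) = h(7) while 0 ≠ 7, thus h is not injective.
Since h is not injective, we find the least positive k with h(k) = h(0): this means 17k ≡ 0 (mod 119), i.e. 119 ∣ 17k. Since gcd(17, 119) = 17, dividing through by 17 this holds exactly when 7 ∣ k.
The smallest positive such k is 7.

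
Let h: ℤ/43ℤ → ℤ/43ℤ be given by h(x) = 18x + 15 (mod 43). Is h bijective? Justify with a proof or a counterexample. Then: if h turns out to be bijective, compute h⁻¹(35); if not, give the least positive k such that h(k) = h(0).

Suppose h(x_1) = h(x_2) in ℤ/43ℤ. Then 18x_1 + 15 ≡ 18x_2 + 15 (mod 43), so 18(x_1 − x_2) ≡ 0 (mod 43).
Since gcd(18, 43) = 1, 18 is invertible modulo 43, so x_1 − x_2 ≡ 0 (mod 43), i.e. x_1 = x_2.
We now compute 18⁻¹ mod 43 explicitly. Euclid's algorithm: 43 = 2·18 + 7, 18 = 2·7 + 4, 7 = 1·4 + 3, 4 = 1·3 + 1; back-substituting gives 1 = 12·18 − 5·43, so 18⁻¹ ≡ 12 (mod 43).
Then y ↦ 12(y − 15) is a two-sided inverse to h, so every y ∈ ℤ/43ℤ has a preimage.
So h is bijective.
Since h is bijective, we compute h⁻¹(35): solve 18x + 15 ≡ 35 (mod 43), i.e. 18x ≡ 20 (mod 43).
Multiplying by 18⁻¹ = 12 gives x ≡ 12·20 = 240 = 5·43 + 25 ≡ 25 (mod 43).
Check: h(25) = 18·25 + 15 = 465 = 10·43 + 35 ≡ 35 (mod 43).

25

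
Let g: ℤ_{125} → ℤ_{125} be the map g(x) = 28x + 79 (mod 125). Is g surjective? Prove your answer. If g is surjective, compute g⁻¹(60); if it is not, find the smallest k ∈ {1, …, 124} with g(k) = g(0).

By definition, surjectivity means every element of the codomain has a preimage under g.
Since gcd(28, 125) = 1, 28 is invertible modulo 125. Euclid's algorithm: 125 = 4·28 + 13, 28 = 2·13 + 2, 13 = 6·2 + 1; back-substituting gives 1 = 67·28 − 15·125, so 28⁻¹ ≡ 67 (mod 125).
For any y ∈ ℤ_{125}, x = 67(y − 79) mod 125 satisfies g(x) = 28·67(y − 79) + 79 ≡ y (since 28·67 ≡ 1 mod 125). So every y has a preimage.
So g is surjective.
Since g is surjective, we compute g⁻¹(60): solve 28x + 79 ≡ 60 (mod 125), i.e. 28x ≡ 106 (mod 125).
Multiplying by 28⁻¹ = 67 gives x ≡ 67·106 = 7102 = 56·125 + 102 ≡ 102 (mod 125).
Check: g(102) = 28·102 + 79 = 2935 = 23·125 + 60 ≡ 60 (mod 125).

102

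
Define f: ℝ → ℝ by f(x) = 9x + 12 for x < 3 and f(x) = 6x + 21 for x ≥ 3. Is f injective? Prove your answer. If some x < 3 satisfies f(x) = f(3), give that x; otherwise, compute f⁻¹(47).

Both pieces are strictly increasing (slopes 9 and 6), so each is injective on its own interval.
The left piece maps (−∞, 3) onto (−∞, 39); the right piece maps [3, ∞) onto [39, ∞).
These images are disjoint, so no value is attained by both pieces. Therefore f is injective.
Because the two images are disjoint, no x < 3 has f(x) = f(3), so we compute f⁻¹(47): 47 lies in [39, ∞), so solve 6x + 21 = 47: x = (47 − 21)/6 = 13/3.

13/3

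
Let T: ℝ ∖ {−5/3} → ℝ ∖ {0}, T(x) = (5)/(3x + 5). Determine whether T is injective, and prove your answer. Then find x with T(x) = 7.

Suppose T(u) = T(v). Cross-multiplying: (5)(3v + 5) = (5)(3u + 5).
Expanding both sides and cancelling the symmetric terms leaves −15·(u − v) = 0. Since −15 ≠ 0, u = v. Hence T is injective.
Solving T(x) = 7: cross-multiplying gives 5 = 7(3x + 5), which rearranges to −21x = 30, so x = −10/7.

-10/7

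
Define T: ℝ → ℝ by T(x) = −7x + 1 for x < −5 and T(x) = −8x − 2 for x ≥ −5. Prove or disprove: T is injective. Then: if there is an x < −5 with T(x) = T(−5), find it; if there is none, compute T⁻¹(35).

Both pieces are strictly decreasing (slopes −7 and −8), so each is injective on its own interval.
The left piece maps (−∞, −5) onto (36, ∞); the right piece maps [−5, ∞) onto (−∞, 38].
These images overlap. In particular T(−5) = 38 (right piece), and solving −7x + 1 = 38 on the left piece gives x = −37/7 < −5.
So T(−37/7) = T(−5) with −37/7 ≠ −5, and T is not injective. This x = −37/7 is the requested value below −5.

-37/7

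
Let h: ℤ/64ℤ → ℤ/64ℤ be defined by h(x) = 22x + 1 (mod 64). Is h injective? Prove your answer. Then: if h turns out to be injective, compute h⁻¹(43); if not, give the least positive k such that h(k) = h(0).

32

We have gcd(22, 64) = 2 > 1. Taking s = 0 and t = 32: h(0) = 1 and h(32) = 22·32 + 1 = 705 ≡ 1 (mod 64).
So h(0) = h(32) while 0 ≠ 32, thus h is not injective.
Since h is not injective, we find the least positive k with h(k) = h(0): this means 22k ≡ 0 (mod 64), i.e. 64 ∣ 22k. Since gcd(22, 64) = 2, dividing through by 2 this holds exactly when 32 ∣ 11k, and as gcd(11, 32) = 1, exactly when 32 ∣ k.
The smallest positive such k is 32.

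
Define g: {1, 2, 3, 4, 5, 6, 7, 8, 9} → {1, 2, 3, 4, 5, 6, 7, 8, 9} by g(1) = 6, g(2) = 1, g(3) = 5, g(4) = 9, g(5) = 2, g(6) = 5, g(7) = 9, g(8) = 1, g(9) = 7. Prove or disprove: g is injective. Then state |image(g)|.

6

g(3) = 5 = g(6) with 3 ≠ 6, so g is not injective.
The image of g is {1, 2, 5, 6, 7, 9}, which has 6 elements.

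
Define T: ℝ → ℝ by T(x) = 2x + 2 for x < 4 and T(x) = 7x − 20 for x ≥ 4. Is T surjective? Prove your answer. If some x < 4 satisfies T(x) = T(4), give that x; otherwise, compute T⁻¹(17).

3

Both pieces are strictly increasing (slopes 2 and 7), so each is injective on its own interval.
The left piece maps (−∞, 4) onto (−∞, 10); the right piece maps [4, ∞) onto [8, ∞).
The union (−∞, 10) ∪ [8, ∞) covers ℝ, so T is surjective.
For the follow-up: the images overlap, so an x < 4 with T(x) = T(4) exists. T(4) = 8; solving 2x + 2 = 8 for x < 4 gives x = (8 − 2)/2 = 3.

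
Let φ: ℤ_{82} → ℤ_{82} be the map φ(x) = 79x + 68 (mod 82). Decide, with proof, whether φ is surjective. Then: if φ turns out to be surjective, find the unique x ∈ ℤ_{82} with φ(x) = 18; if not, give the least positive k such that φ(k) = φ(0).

Since gcd(79, 82) = 1, 79 is invertible modulo 82. Euclid's algorithm: 82 = 1·79 + 3, 79 = 26·3 + 1; back-substituting gives 1 = 27·79 − 26·82, so 79⁻¹ ≡ 27 (mod 82).
For any y ∈ ℤ_{82}, x = 27(y − 68) mod 82 satisfies φ(x) = 79·27(y − 68) + 68 ≡ y (since 79·27 ≡ 1 mod 82). So every y has a preimage.
Thus φ is surjective.
Since φ is surjective, we compute φ⁻¹(18): solve 79x + 68 ≡ 18 (mod 82), i.e. 79x ≡ 32 (mod 82).
Multiplying by 79⁻¹ = 27 gives x ≡ 27·32 = 864 = 10·82 + 44 ≡ 44 (mod 82).
Check: φ(44) = 79·44 + 68 = 3544 = 43·82 + 18 ≡ 18 (mod 82).

44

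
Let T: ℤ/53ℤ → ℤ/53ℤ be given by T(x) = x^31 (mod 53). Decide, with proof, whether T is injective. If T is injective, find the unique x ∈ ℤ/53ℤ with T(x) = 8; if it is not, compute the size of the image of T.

Since 53 is prime, the nonzero elements of ℤ/53ℤ form a cyclic group of order 52.
As gcd(31, 52) = 1, raising to the 31st power is a bijection on this group: if u^31 ≡ v^31 then (uv^{−1})^31 = 1, and the only element of order dividing gcd(31, 52) = 1 is 1, so u = v.
With T(0) = 0 this makes T injective on all of ℤ/53ℤ, hence bijective (finite equal-size domain and codomain). In particular T is injective.
Since T is injective, we find the preimage of 8. The inverse of x ↦ x^31 on (ℤ/53ℤ)^× is x ↦ x^47, because 31·47 = 1457 = 28·52 + 1 ≡ 1 (mod 52) and x^{52} = 1 for x ≠ 0 (Fermat). So T⁻¹(8) = 8^47 mod 53.
Repeated squaring mod 53: 8^1 ≡ 8, 8^2 ≡ 8² = 64 ≡ 11, 8^4 ≡ 11² = 121 ≡ 15, 8^8 ≡ 15² = 225 ≡ 13, 8^16 ≡ 13² = 169 ≡ 10, 8^32 ≡ 10² = 100 ≡ 47. Since 47 = 32 + 8 + 4 + 2 + 1, 8^47 ≡ 47·13·15·11·8: 47·13 = 611 ≡ 28, then 28·15 = 420 ≡ 49, then 49·11 = 539 ≡ 9, then 9·8 = 72 ≡ 19. So 8^47 ≡ 19 (mod 53).
Hence T⁻¹(8) = 19.

19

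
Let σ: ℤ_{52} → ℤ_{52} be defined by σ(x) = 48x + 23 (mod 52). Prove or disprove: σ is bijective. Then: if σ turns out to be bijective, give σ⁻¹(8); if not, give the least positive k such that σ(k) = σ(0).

We have gcd(48, 52) = 4 > 1. Taking s = 0 and t = 13: σ(0) = 23 and σ(13) = 48·13 + 23 = 647 ≡ 23 (mod 52).
So σ(0) = σ(13) while 0 ≠ 13, hence σ is not injective, hence not bijective.
Since σ is not bijective, we find the least positive k with σ(k) = σ(0): this means 48k ≡ 0 (mod 52), i.e. 52 ∣ 48k. Since gcd(48, 52) = 4, dividing through by 4 this holds exactly when 13 ∣ 12k, and as gcd(12, 13) = 1, exactly when 13 ∣ k.
The smallest positive such k is 13.

13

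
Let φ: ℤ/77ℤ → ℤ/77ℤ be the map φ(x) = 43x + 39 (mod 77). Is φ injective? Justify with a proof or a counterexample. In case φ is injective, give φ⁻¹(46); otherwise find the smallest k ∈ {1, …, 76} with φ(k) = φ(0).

70

Suppose φ(x_1) = φ(x_2) in ℤ/77ℤ. Then 43x_1 + 39 ≡ 43x_2 + 39 (mod 77), therefore 43(x_1 − x_2) ≡ 0 (mod 77).
Since gcd(43, 77) = 1, 43 is invertible modulo 77, thus x_1 − x_2 ≡ 0 (mod 77), i.e. x_1 = x_2.
So φ is injective.
We now compute 43⁻¹ mod 77 explicitly. Euclid's algorithm: 77 = 1·43 + 34, 43 = 1·34 + 9, 34 = 3·9 + 7, 9 = 1·7 + 2, 7 = 3·2 + 1; back-substituting gives 1 = 43·43 − 24·77, so 43⁻¹ ≡ 43 (mod 77).
Since φ is injective, we compute φ⁻¹(46): solve 43x + 39 ≡ 46 (mod 77), i.e. 43x ≡ 7 (mod 77).
Multiplying by 43⁻¹ = 43 gives x ≡ 43·7 = 301 = 3·77 + 70 ≡ 70 (mod 77).
Check: φ(70) = 43·70 + 39 = 3049 = 39·77 + 46 ≡ 46 (mod 77).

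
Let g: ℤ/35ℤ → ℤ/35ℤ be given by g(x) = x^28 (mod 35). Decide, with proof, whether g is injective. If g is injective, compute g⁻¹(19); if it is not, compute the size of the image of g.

g(3): Repeated squaring mod 35: 3^1 ≡ 3, 3^2 ≡ 3² = 9, 3^4 ≡ 9² = 81 ≡ 11, 3^8 ≡ 11² = 121 ≡ 16, 3^16 ≡ 16² = 256 ≡ 11. Since 28 = 16 + 8 + 4, 3^28 ≡ 11·16·11: 11·16 = 176 ≡ 1, then 1·11 = 11. So 3^28 ≡ 11 (mod 35).
g(4): Repeated squaring mod 35: 4^1 ≡ 4, 4^2 ≡ 4² = 16, 4^4 ≡ 16² = 256 ≡ 11, 4^8 ≡ 11² = 121 ≡ 16, 4^16 ≡ 16² = 256 ≡ 11. Since 28 = 16 + 8 + 4, 4^28 ≡ 11·16·11: 11·16 = 176 ≡ 1, then 1·11 = 11. So 4^28 ≡ 11 (mod 35).
So g(3) = g(4) = 11 while 3 ≠ 4, thus g is not injective.
Since g is not injective, we determine |image(g)|. Computing x^28 mod 35 for each x (by repeated squaring, reducing mod 35 at every step), the values g(0), g(1), …, g(34) are: 0, 1, 16, 11, 11, 30, 1, 21, 1, 16, 25, 11, 16, 1, 21, 15, 16, 11, 11, 16, 15, 21, 1, 16, 11, 25, 16, 1, 21, 1, 30, 11, 11, 16, 1.
The distinct values are {0, 1, 11, 15, 16, 21, 25, 30}; there are 8 of them.

8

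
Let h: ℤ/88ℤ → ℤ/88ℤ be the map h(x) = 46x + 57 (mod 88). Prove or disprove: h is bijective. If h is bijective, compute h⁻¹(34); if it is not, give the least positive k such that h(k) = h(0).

44

We have gcd(46, 88) = 2 > 1. Taking u = 0 and v = 44: h(0) = 57 and h(44) = 46·44 + 57 = 2081 ≡ 57 (mod 88).
So h(0) = h(44) while 0 ≠ 44, therefore h is not injective, hence not bijective.
Since h is not bijective, we find the least positive k with h(k) = h(0): this means 46k ≡ 0 (mod 88), i.e. 88 ∣ 46k. Since gcd(46, 88) = 2, dividing through by 2 this holds exactly when 44 ∣ 23k, and as gcd(23, 44) = 1, exactly when 44 ∣ k.
The smallest positive such k is 44.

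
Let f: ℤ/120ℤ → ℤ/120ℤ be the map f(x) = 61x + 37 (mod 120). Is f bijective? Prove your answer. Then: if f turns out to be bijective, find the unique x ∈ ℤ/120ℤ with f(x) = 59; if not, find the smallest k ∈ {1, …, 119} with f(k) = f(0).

If f(u) = f(v), then 61u ≡ 61v (mod 120). Because gcd(61, 120) = 1, we may cancel 61 to get u ≡ v (mod 120).
We now compute 61⁻¹ mod 120 explicitly. Euclid's algorithm: 120 = 1·61 + 59, 61 = 1·59 + 2, 59 = 29·2 + 1; back-substituting gives 1 = 61·61 − 31·120, so 61⁻¹ ≡ 61 (mod 120).
For any y ∈ ℤ/120ℤ, x = 61(y − 37) mod 120 satisfies f(x) = 61·61(y − 37) + 37 ≡ y (since 61·61 ≡ 1 mod 120). So every y has a preimage.
Therefore f is bijective.
Since f is bijective, we compute f⁻¹(59): solve 61x + 37 ≡ 59 (mod 120), i.e. 61x ≡ 22 (mod 120).
Multiplying by 61⁻¹ = 61 gives x ≡ 61·22 = 1342 = 11·120 + 22 ≡ 22 (mod 120).
Check: f(22) = 61·22 + 37 = 1379 = 11·120 + 59 ≡ 59 (mod 120).

22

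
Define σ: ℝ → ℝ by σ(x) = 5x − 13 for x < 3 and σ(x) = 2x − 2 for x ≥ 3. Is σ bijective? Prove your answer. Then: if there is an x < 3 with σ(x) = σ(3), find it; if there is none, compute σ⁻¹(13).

15/2

Both pieces are strictly increasing (slopes 5 and 2), so each is injective on its own interval.
The left piece maps (−∞, 3) onto (−∞, 2); the right piece maps [3, ∞) onto [4, ∞).
The images leave a gap (2 has no preimage), so σ is not surjective, hence not bijective.
Because the two images are disjoint, no x < 3 has σ(x) = σ(3), so we compute σ⁻¹(13): 13 lies in [4, ∞), so solve 2x − 2 = 13: x = (13 + 2)/2 = 15/2.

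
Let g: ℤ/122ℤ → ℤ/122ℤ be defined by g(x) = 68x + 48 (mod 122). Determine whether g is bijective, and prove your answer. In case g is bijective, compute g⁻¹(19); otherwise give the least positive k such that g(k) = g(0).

61

We have gcd(68, 122) = 2 > 1. Taking x_1 = 0 and x_2 = 61: g(0) = 48 and g(61) = 68·61 + 48 = 4196 ≡ 48 (mod 122).
So g(0) = g(61) while 0 ≠ 61, thus g is not injective, hence not bijective.
Since g is not bijective, we find the least positive k with g(k) = g(0): this means 68k ≡ 0 (mod 122), i.e. 122 ∣ 68k. Since gcd(68, 122) = 2, dividing through by 2 this holds exactly when 61 ∣ 34k, and as gcd(34, 61) = 1, exactly when 61 ∣ k.
The smallest positive such k is 61.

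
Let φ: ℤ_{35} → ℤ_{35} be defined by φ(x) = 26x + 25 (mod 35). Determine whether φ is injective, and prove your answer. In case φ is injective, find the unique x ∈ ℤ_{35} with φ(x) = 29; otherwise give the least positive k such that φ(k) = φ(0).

19

If φ(s) = φ(t), then 26s ≡ 26t (mod 35). Because gcd(26, 35) = 1, we may cancel 26 to get s ≡ t (mod 35).
Hence φ is injective.
We now compute 26⁻¹ mod 35 explicitly. Euclid's algorithm: 35 = 1·26 + 9, 26 = 2·9 + 8, 9 = 1·8 + 1; back-substituting gives 1 = 31·26 − 23·35, so 26⁻¹ ≡ 31 (mod 35).
Since φ is injective, we find φ⁻¹(29): we need 26x ≡ 29 − 25 ≡ 4 (mod 35). Using 26⁻¹ = 31: x ≡ 31·4 = 124 = 3·35 + 19, so x = 19.
Check: φ(19) = 26·19 + 25 = 519 = 14·35 + 29 ≡ 29 (mod 35).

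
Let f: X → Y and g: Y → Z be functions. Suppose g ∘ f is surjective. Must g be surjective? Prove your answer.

surjective

Let c ∈ Z. Since g ∘ f is surjective, some a ∈ X has g(f(a)) = c. Then b = f(a) ∈ Y satisfies g(b) = c. So g is surjective.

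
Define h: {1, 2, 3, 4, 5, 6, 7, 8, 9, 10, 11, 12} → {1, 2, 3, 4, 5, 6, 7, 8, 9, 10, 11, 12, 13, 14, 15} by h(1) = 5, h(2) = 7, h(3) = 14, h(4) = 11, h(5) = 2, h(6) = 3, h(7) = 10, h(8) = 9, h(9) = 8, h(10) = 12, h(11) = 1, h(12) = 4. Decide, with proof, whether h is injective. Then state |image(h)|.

The values h(1), …, h(12) are 5, 7, 14, 11, 2, 3, 10, 9, 8, 12, 1, 4 — all distinct.
So h(s) = h(t) only when s = t, and h is injective.
The image of h is {1, 2, 3, 4, 5, 7, 8, 9, 10, 11, 12, 14}, which has 12 elements.

12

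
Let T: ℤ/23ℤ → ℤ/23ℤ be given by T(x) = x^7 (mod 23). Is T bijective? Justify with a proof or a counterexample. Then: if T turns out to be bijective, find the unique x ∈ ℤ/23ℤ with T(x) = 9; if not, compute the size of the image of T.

Since 23 is prime, the nonzero elements of ℤ/23ℤ form a cyclic group of order 22.
As gcd(7, 22) = 1, raising to the 7th power is a bijection on this group: if s^7 ≡ t^7 then (st^{−1})^7 = 1, and the only element of order dividing gcd(7, 22) = 1 is 1, so s = t.
With T(0) = 0 this makes T injective on all of ℤ/23ℤ, hence bijective (finite equal-size domain and codomain). In particular T is bijective.
Since T is bijective, we find the preimage of 9. The inverse of x ↦ x^7 on (ℤ/23ℤ)^× is x ↦ x^19, because 7·19 = 133 = 6·22 + 1 ≡ 1 (mod 22) and x^{22} = 1 for x ≠ 0 (Fermat). So T⁻¹(9) = 9^19 mod 23.
Repeated squaring mod 23: 9^1 ≡ 9, 9^2 ≡ 9² = 81 ≡ 12, 9^4 ≡ 12² = 144 ≡ 6, 9^8 ≡ 6² = 36 ≡ 13, 9^16 ≡ 13² = 169 ≡ 8. Since 19 = 16 + 2 + 1, 9^19 ≡ 8·12·9: 8·12 = 96 ≡ 4, then 4·9 = 36 ≡ 13. So 9^19 ≡ 13 (mod 23).
Hence T⁻¹(9) = 13.

13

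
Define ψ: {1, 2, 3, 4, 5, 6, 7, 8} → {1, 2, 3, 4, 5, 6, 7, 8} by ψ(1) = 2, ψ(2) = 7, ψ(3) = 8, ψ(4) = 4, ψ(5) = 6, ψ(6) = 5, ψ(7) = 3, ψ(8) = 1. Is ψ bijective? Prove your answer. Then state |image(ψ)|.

The values 2, 7, 8, 4, 6, 5, 3, 1 are a permutation of {1, 2, 3, 4, 5, 6, 7, 8}: each element appears exactly once.
So ψ is injective and surjective, hence bijective.
The image of ψ is {1, 2, 3, 4, 5, 6, 7, 8}, which has 8 elements.

8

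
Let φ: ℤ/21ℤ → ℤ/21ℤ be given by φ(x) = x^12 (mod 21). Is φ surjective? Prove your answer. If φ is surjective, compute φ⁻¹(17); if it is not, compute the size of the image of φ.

φ(1) = 1^12 = 1.
φ(2): Repeated squaring mod 21: 2^1 ≡ 2, 2^2 ≡ 2² = 4, 2^4 ≡ 4² = 16, 2^8 ≡ 16² = 256 ≡ 4. Since 12 = 8 + 4, 2^12 ≡ 4·16: 4·16 = 64 ≡ 1. So 2^12 ≡ 1 (mod 21).
So φ(1) = φ(2) = 1 while 1 ≠ 2, hence φ is not injective.
A non-injective map from the 21-element set ℤ/21ℤ to itself takes at most 20 distinct values, so it cannot be surjective. Thus φ is not surjective.
Since φ is not surjective, we determine |image(φ)|. Computing x^12 mod 21 for each x (by repeated squaring, reducing mod 21 at every step), the values φ(0), φ(1), …, φ(20) are: 0, 1, 1, 15, 1, 1, 15, 7, 1, 15, 1, 1, 15, 1, 7, 15, 1, 1, 15, 1, 1.
The distinct values are {0, 1, 7, 15}; there are 4 of them.

4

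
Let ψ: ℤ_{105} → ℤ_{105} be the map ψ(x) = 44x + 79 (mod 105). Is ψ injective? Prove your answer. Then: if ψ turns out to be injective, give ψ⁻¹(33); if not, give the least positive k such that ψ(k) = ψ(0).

By definition, ψ is injective if ψ(x_1) = ψ(x_2) implies x_1 = x_2.
Suppose ψ(x_1) = ψ(x_2) in ℤ_{105}. Then 44x_1 + 79 ≡ 44x_2 + 79 (mod 105), hence 44(x_1 − x_2) ≡ 0 (mod 105).
Since gcd(44, 105) = 1, 44 is invertible modulo 105, so x_1 − x_2 ≡ 0 (mod 105), i.e. x_1 = x_2.
So ψ is injective.
We now compute 44⁻¹ mod 105 explicitly. Euclid's algorithm: 105 = 2·44 + 17, 44 = 2·17 + 10, 17 = 1·10 + 7, 10 = 1·7 + 3, 7 = 2·3 + 1; back-substituting gives 1 = 74·44 − 31·105, so 44⁻¹ ≡ 74 (mod 105).
Since ψ is injective, we find ψ⁻¹(33): we need 44x ≡ 33 − 79 ≡ 59 (mod 105). Using 44⁻¹ = 74: x ≡ 74·59 = 4366 = 41·105 + 61, so x = 61.
Check: ψ(61) = 44·61 + 79 = 2763 = 26·105 + 33 ≡ 33 (mod 105).

61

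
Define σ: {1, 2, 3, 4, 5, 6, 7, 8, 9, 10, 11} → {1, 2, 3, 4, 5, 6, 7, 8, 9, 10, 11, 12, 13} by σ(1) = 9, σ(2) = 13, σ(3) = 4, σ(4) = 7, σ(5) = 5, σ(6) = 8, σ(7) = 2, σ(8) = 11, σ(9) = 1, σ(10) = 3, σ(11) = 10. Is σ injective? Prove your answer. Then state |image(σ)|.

The values σ(1), …, σ(11) are 9, 13, 4, 7, 5, 8, 2, 11, 1, 3, 10 — all distinct.
So σ(s) = σ(t) only when s = t, and σ is injective.
The image of σ is {1, 2, 3, 4, 5, 7, 8, 9, 10, 11, 13}, which has 11 elements.

11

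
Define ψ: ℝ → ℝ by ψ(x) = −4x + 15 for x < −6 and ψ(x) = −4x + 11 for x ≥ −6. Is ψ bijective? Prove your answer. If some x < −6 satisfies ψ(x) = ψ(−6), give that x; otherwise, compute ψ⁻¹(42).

-27/4

Both pieces are strictly decreasing (slopes −4 and −4), so each is injective on its own interval.
The left piece maps (−∞, −6) onto (39, ∞); the right piece maps [−6, ∞) onto (−∞, 35].
The images leave a gap (39 has no preimage), so ψ is not surjective, hence not bijective.
Because the two images are disjoint, no x < −6 has ψ(x) = ψ(−6), so we compute ψ⁻¹(42): 42 lies in (39, ∞), so solve −4x + 15 = 42: x = (42 − 15)/(−4) = −27/4.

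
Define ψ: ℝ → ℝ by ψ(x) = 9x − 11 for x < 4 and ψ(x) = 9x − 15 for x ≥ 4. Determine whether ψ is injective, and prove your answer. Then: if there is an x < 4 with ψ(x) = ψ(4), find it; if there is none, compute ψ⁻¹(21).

32/9

Both pieces are strictly increasing (slopes 9 and 9), so each is injective on its own interval.
The left piece maps (−∞, 4) onto (−∞, 25); the right piece maps [4, ∞) onto [21, ∞).
These images overlap. In particular ψ(4) = 21 (right piece), and solving 9x − 11 = 21 on the left piece gives x = 32/9 < 4.
So ψ(32/9) = ψ(4) with 32/9 ≠ 4, and ψ is not injective. This x = 32/9 is the requested value below 4.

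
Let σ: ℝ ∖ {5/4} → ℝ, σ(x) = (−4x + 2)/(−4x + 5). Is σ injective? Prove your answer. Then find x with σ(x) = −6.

8/7

Suppose σ(x_1) = σ(x_2). Cross-multiplying: (−4x_1 + 2)(−4x_2 + 5) = (−4x_2 + 2)(−4x_1 + 5).
Expanding both sides and cancelling the symmetric terms leaves −12·(x_1 − x_2) = 0. Since −12 ≠ 0, x_1 = x_2. Hence σ is injective.
Solving σ(x) = −6: cross-multiplying gives −4x + 2 = −6(−4x + 5), which rearranges to −28x = −32, so x = 8/7.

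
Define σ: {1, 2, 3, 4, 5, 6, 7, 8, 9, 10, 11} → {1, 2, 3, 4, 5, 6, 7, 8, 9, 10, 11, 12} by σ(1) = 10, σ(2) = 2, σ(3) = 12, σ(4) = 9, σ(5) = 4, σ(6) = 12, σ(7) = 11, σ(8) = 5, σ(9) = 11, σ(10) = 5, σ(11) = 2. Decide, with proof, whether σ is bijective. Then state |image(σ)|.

σ(3) = 12 = σ(6) with 3 ≠ 6, so σ is not injective, hence not bijective.
The image of σ is {2, 4, 5, 9, 10, 11, 12}, which has 7 elements.

7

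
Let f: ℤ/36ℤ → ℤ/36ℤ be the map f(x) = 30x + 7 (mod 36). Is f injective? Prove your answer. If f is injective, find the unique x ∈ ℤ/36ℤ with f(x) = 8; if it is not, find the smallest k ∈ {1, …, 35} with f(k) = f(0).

6

We have gcd(30, 36) = 6 > 1. Taking s = 0 and t = 6: f(0) = 7 and f(6) = 30·6 + 7 = 187 ≡ 7 (mod 36).
So f(0) = f(6) while 0 ≠ 6, hence f is not injective.
Since f is not injective, we find the least positive k with f(k) = f(0): this means 30k ≡ 0 (mod 36), i.e. 36 ∣ 30k. Since gcd(30, 36) = 6, dividing through by 6 this holds exactly when 6 ∣ 5k, and as gcd(5, 6) = 1, exactly when 6 ∣ k.
The smallest positive such k is 6.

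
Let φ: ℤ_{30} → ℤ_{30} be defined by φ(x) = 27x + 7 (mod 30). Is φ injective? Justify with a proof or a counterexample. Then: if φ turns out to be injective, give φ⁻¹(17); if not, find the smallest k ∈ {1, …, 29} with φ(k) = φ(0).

Recall: φ is injective when φ(a) = φ(b) forces a = b.
We have gcd(27, 30) = 3 > 1. Taking a = 0 and b = 10: φ(0) = 7 and φ(10) = 27·10 + 7 = 277 ≡ 7 (mod 30).
So φ(0) = φ(10) while 0 ≠ 10, therefore φ is not injective.
Since φ is not injective, we find the least positive k with φ(k) = φ(0): this means 27k ≡ 0 (mod 30), i.e. 30 ∣ 27k. Since gcd(27, 30) = 3, dividing through by 3 this holds exactly when 10 ∣ 9k, and as gcd(9, 10) = 1, exactly when 10 ∣ k.
The smallest positive such k is 10.

10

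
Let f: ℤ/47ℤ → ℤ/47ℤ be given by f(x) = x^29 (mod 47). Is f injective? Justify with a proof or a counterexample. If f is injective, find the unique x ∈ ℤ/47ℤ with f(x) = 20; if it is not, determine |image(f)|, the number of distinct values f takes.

35

Since 47 is prime, the nonzero elements of ℤ/47ℤ form a cyclic group of order 46.
As gcd(29, 46) = 1, raising to the 29th power is a bijection on this group: if s^29 ≡ t^29 then (st^{−1})^29 = 1, and the only element of order dividing gcd(29, 46) = 1 is 1, so s = t.
With f(0) = 0 this makes f injective on all of ℤ/47ℤ, hence bijective (finite equal-size domain and codomain). In particular f is injective.
Since f is injective, we find the preimage of 20. The inverse of x ↦ x^29 on (ℤ/47ℤ)^× is x ↦ x^27, because 29·27 = 783 = 17·46 + 1 ≡ 1 (mod 46) and x^{46} = 1 for x ≠ 0 (Fermat). So f⁻¹(20) = 20^27 mod 47.
Repeated squaring mod 47: 20^1 ≡ 20, 20^2 ≡ 20² = 400 ≡ 24, 20^4 ≡ 24² = 576 ≡ 12, 20^8 ≡ 12² = 144 ≡ 3, 20^16 ≡ 3² = 9. Since 27 = 16 + 8 + 2 + 1, 20^27 ≡ 9·3·24·20: 9·3 = 27, then 27·24 = 648 ≡ 37, then 37·20 = 740 ≡ 35. So 20^27 ≡ 35 (mod 47).
Hence f⁻¹(20) = 35.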